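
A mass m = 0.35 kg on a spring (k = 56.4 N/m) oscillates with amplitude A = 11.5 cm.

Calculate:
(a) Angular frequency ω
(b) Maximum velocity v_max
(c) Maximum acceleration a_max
ω = √(k/m) = √(56.4/0.35) = 12.69 rad/s
v_max = ωA = 12.69×0.115 = 1.46 m/s
a_max = ω²A = 12.69²×0.115 = 18.53 m/s²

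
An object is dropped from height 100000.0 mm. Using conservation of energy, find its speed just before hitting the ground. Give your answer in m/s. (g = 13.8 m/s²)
mgh = ½mv² → v = √(2gh) = √(2×13.8×100) = 52.54 m/s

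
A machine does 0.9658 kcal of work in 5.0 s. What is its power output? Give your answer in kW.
P = W/t = 4041 J / 5 s = 808.2 W = 0.8082 kW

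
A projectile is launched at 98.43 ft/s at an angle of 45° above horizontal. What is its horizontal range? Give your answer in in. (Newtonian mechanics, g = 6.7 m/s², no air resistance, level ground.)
R = v₀² sin(2θ) / g (with unit conversion) = 5289.0 in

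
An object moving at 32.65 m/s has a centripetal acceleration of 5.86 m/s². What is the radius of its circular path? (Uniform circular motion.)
r = v²/a_c = 32.65²/5.86 = 181.92 m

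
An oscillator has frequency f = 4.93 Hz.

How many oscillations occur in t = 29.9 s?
n = f×t = 4.93×29.9 = 147.4 oscillations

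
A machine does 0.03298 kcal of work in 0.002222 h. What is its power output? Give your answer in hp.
P = W/t = 138 J / 7.999 s = 17.25 W = 0.02313 hp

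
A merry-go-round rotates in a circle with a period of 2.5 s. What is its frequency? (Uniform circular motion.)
f = 1/T = 1/2.5 = 0.4 Hz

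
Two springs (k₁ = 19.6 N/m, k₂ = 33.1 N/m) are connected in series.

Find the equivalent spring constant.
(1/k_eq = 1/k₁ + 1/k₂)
1/k_eq = 1/19.6 + 1/33.1 = 0.081232; k_eq = 12.31 N/m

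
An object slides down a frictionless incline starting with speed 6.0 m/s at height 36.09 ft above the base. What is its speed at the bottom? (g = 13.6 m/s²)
½mv₀² + mgh = ½mv² → v = √(v₀² + 2gh) = √(6² + 2×13.6×11) = 18.31 m/s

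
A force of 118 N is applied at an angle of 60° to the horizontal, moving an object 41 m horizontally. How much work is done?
W = Fd cosθ = 118×41×cos(60°) = 2419.0 J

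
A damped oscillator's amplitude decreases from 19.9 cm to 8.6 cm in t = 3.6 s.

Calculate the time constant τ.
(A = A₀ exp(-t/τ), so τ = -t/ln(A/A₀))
A/A₀ = 8.6/19.9 = 0.4322; ln(A/A₀) = -0.839
τ = −t/ln(A/A₀) = −3.6/-0.839 = 4.291 s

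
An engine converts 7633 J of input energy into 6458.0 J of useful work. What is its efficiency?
η = W_out/W_in = 6458.0/7633 = 0.8461 = 84.61%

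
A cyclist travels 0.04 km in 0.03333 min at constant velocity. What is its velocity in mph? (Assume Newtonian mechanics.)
v = d/t (with unit conversion) = 44.74 mph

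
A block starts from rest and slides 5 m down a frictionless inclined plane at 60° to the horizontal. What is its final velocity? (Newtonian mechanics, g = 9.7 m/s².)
a = g sin(θ) = 9.7 × sin(60°) = 8.4 m/s²
v = √(2ad) = √(2 × 8.4 × 5) = 9.17 m/s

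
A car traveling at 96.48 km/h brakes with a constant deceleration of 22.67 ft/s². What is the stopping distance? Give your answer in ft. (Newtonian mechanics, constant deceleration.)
d = v₀² / (2a) (with unit conversion) = 170.5 ft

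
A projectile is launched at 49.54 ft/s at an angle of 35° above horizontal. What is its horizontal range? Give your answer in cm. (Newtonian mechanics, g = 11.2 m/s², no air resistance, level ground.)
R = v₀² sin(2θ) / g (with unit conversion) = 1913.0 cm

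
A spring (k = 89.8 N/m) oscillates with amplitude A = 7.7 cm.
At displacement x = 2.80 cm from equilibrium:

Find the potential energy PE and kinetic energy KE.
E_total = ½kA² = ½×89.8×(0.077)² = 0.2662 J
PE = ½kx² = ½×89.8×(0.028)² = 0.0352 J
KE = E_total − PE = 0.231 J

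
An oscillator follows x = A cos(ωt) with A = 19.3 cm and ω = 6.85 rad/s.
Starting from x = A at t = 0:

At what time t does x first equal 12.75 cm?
cos(ωt) = x/A = 12.75/19.3 = 0.6606
ωt = arccos(0.6606) = 0.8491 rad
t = 0.8491/6.85 = 0.124 s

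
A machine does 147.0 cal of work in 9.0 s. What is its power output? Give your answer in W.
P = W/t = 615 J / 9 s = 68.34 W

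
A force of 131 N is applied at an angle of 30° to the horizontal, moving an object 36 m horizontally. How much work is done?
W = Fd cosθ = 131×36×cos(30°) = 4084.2 J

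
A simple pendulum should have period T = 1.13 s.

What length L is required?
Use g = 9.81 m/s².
T = 2π√(L/g) → L = g(T/2π)² = 9.81×(1.13/2π)² = 0.3173 m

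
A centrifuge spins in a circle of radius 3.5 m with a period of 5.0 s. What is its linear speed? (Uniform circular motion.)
v = 2πr/T = 2π×3.5/5.0 = 4.4 m/s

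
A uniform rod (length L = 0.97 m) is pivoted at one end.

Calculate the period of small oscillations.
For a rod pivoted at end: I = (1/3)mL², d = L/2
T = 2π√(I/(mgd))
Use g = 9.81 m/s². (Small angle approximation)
I/m = (1/3)L² = 0.3136 m²; d = L/2 = 0.485 m
T = 2π√(I/(mgd)) = 2π√(0.3136/(9.81×0.485)) = 1.613 s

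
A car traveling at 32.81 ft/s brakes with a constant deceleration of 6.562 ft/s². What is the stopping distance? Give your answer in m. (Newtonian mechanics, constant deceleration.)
d = v₀² / (2a) (with unit conversion) = 25.0 m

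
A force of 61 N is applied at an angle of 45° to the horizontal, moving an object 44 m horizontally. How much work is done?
W = Fd cosθ = 61×44×cos(45°) = 1897.9 J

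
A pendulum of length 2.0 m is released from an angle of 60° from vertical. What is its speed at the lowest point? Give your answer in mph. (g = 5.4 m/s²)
h = L(1 − cosθ) = 2.0×(1 − cos60°) = 1 m
v = √(2gh) = √(2×5.4×1) = 3.286 m/s = 7.351 mph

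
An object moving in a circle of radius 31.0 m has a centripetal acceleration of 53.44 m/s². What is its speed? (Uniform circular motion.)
v = √(a_c × r) = √(53.44 × 31.0) = 40.7 m/s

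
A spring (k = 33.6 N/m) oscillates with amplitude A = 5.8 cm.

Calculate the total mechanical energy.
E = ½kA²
E = ½kA² = ½×33.6×(0.058)² = 0.05652 J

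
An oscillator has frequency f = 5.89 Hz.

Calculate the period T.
T = 1/f = 1/5.89 = 0.1698 s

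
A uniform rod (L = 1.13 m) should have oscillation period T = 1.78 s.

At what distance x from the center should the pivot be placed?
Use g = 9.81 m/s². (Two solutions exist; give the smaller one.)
T = 2π√((L²/12 + x²)/(gx)). Let c = T²g/(4π²) = 0.7873.
x² − cx + L²/12 = 0 → x = (c − √(c² − L²/3))/2 = 0.1733 m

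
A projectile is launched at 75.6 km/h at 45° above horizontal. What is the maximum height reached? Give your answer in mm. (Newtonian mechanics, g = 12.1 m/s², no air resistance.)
H = v₀²sin²(θ)/(2g) (with unit conversion) = 9112.0 mm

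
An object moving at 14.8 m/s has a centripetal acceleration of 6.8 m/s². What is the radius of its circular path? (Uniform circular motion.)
r = v²/a_c = 14.8²/6.8 = 32.21 m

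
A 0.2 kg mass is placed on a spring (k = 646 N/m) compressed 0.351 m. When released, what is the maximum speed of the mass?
½kx² = ½mv² → v = x√(k/m) = 0.351×√(646/0.2) = 19.95 m/s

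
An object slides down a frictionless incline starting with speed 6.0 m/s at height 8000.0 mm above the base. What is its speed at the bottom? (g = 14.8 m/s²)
½mv₀² + mgh = ½mv² → v = √(v₀² + 2gh) = √(6² + 2×14.8×8) = 16.52 m/s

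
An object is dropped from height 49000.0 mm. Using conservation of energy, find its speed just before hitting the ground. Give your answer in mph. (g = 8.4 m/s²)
mgh = ½mv² → v = √(2gh) = √(2×8.4×49) = 28.69 m/s = 64.18 mph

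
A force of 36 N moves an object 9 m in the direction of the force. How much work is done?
W = Fd = 36×9 = 324.0 J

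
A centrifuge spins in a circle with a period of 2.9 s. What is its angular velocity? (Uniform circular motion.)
ω = 2π/T = 2π/2.9 = 2.1666 rad/s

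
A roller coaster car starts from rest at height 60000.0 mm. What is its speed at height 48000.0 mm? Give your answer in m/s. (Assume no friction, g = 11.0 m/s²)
mgh₁ = ½mv₂² + mgh₂ → v₂ = √(2g(h₁−h₂)) = √(2×11.0×(60−48)) = 16.25 m/s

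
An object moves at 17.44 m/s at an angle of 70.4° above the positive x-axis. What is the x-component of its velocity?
vₓ = v cos(θ) = 17.44 × cos(70.4°) = 5.85 m/s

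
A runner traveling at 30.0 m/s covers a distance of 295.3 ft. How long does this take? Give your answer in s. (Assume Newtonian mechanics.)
t = d/v (with unit conversion) = 3.0 s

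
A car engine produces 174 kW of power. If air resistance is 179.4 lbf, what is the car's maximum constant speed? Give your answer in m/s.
P = Fv → v = P/F = 174000 W / 798 N = 218 m/s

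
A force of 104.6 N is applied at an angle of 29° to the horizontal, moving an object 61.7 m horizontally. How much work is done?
W = Fd cosθ = 104.6×61.7×cos(29°) = 5644.6 J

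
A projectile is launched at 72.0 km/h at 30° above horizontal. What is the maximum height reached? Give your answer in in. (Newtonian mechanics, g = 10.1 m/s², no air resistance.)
H = v₀²sin²(θ)/(2g) (with unit conversion) = 194.9 in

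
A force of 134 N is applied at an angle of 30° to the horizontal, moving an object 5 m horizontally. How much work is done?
W = Fd cosθ = 134×5×cos(30°) = 580.24 J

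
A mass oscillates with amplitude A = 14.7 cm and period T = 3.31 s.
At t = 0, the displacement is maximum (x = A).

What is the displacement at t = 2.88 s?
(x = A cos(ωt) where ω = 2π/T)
ω = 2π/T = 2π/3.31 = 1.898 rad/s
x = A cos(ωt) = 14.7×cos(1.898×2.88) = 10.07 cm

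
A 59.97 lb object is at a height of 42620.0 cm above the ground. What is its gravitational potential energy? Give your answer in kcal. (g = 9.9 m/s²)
PE = mgh = 27.2 kg × 9.9 m/s² × 426.2 m = 1.148e+05 J = 27.43 kcal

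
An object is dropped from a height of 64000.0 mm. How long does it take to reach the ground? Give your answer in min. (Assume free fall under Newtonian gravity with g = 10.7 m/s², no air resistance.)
t = √(2h/g) (with unit conversion) = 0.05765 min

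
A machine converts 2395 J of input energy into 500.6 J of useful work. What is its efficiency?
η = W_out/W_in = 500.6/2395 = 0.209 = 20.9%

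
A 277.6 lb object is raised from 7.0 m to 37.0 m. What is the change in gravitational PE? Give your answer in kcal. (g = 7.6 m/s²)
ΔPE = mg(h₂ − h₁) = 125.9 kg × 7.6 m/s² × (37 − 7) m = 2.871e+04 J = 6.862 kcal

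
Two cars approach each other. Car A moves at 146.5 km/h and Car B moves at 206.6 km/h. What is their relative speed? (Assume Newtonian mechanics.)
v_rel = v_A + v_B = 146.5 + 206.6 = 353.1 km/h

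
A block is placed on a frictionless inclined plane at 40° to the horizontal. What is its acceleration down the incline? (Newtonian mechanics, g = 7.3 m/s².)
a = g sin(θ) = 7.3 × sin(40°) = 7.3 × 0.6428 = 4.69 m/s²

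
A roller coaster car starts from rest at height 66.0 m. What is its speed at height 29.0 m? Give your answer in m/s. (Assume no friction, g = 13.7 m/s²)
mgh₁ = ½mv₂² + mgh₂ → v₂ = √(2g(h₁−h₂)) = √(2×13.7×(66−29)) = 31.84 m/s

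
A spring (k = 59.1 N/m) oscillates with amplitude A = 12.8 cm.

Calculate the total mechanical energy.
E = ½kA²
E = ½kA² = ½×59.1×(0.128)² = 0.4841 J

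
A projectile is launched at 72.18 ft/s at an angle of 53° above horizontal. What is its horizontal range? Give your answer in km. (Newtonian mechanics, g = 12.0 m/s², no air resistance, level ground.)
R = v₀² sin(2θ) / g (with unit conversion) = 0.03877 km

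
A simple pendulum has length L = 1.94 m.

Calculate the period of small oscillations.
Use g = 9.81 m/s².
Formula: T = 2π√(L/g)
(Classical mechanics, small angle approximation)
T = 2π√(L/g) = 2π√(1.94/9.81) = 2.794 s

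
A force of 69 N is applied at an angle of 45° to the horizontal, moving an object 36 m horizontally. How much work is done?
W = Fd cosθ = 69×36×cos(45°) = 1756.5 J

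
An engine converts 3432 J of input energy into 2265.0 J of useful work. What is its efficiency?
η = W_out/W_in = 2265.0/3432 = 0.66 = 66.0%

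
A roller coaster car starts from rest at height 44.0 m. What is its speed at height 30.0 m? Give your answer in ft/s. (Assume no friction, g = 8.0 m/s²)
mgh₁ = ½mv₂² + mgh₂ → v₂ = √(2g(h₁−h₂)) = √(2×8.0×(44−30)) = 14.97 m/s = 49.1 ft/s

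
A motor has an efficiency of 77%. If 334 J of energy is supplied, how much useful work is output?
W_out = η × W_in = 0.77 × 334 = 257.18 J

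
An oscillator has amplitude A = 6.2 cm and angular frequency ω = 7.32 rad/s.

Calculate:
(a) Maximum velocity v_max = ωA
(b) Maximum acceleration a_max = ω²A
v_max = ωA = 7.32×0.062 = 0.4538 m/s
a_max = ω²A = 7.32²×0.062 = 3.322 m/s²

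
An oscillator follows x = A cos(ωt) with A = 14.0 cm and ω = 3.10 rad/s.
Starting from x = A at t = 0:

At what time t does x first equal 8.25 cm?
cos(ωt) = x/A = 8.25/14.0 = 0.5893
ωt = arccos(0.5893) = 0.9406 rad
t = 0.9406/3.1 = 0.3034 s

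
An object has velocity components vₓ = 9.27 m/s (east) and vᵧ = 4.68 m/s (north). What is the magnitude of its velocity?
|v| = √(vₓ² + vᵧ²) = √(9.27² + 4.68²) = √(107.835) = 10.38 m/s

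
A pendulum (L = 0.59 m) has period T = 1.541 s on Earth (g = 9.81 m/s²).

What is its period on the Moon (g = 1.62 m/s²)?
T = 2π√(L/g), so T_moon/T_earth = √(g_earth/g_moon)
T_moon = 2π√(0.59/1.62) = 3.792 s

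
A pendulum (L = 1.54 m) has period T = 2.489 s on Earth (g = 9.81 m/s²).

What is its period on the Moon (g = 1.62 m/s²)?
T = 2π√(L/g), so T_moon/T_earth = √(g_earth/g_moon)
T_moon = 2π√(1.54/1.62) = 6.126 s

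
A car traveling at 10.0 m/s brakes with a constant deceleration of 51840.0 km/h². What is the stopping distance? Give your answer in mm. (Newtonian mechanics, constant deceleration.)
d = v₀² / (2a) (with unit conversion) = 12500.0 mm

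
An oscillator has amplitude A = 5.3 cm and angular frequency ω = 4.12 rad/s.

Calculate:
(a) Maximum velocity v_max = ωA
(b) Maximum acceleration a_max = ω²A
v_max = ωA = 4.12×0.053 = 0.2184 m/s
a_max = ω²A = 4.12²×0.053 = 0.8996 m/s²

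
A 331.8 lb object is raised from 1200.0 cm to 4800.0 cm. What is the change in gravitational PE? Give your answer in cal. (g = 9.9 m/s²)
ΔPE = mg(h₂ − h₁) = 150.5 kg × 9.9 m/s² × (48 − 12) m = 5.364e+04 J = 12820.0 cal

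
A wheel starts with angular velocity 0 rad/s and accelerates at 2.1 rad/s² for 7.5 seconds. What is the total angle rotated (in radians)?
θ = ω₀t + ½αt² = 0×7.5 + ½×2.1×7.5² = 59.06 rad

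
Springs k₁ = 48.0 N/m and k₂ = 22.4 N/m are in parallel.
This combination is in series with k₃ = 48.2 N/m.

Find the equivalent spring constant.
k₁₂ = k₁ + k₂ = 70.4 N/m (parallel)
1/k_eq = 1/k₁₂ + 1/k₃ → k_eq = 28.61 N/m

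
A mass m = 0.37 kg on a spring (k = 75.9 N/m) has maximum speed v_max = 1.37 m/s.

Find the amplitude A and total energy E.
½mv²_max = ½kA² → A = v_max√(m/k) = 1.37×√(0.37/75.9) = 0.09565 m = 9.565 cm
E = ½mv²_max = ½×0.37×1.37² = 0.3472 J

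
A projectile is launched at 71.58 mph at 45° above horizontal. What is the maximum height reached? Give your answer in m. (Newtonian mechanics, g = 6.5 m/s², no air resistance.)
H = v₀²sin²(θ)/(2g) (with unit conversion) = 39.38 m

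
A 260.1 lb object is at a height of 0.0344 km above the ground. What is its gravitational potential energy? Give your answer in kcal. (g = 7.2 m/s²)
PE = mgh = 118 kg × 7.2 m/s² × 34.4 m = 2.922e+04 J = 6.984 kcal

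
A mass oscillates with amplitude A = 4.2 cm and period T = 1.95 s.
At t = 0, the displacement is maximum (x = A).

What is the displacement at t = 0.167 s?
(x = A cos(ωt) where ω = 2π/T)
ω = 2π/T = 2π/1.95 = 3.222 rad/s
x = A cos(ωt) = 4.2×cos(3.222×0.167) = 3.606 cm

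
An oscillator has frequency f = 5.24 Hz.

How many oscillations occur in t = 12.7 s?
n = f×t = 5.24×12.7 = 66.55 oscillations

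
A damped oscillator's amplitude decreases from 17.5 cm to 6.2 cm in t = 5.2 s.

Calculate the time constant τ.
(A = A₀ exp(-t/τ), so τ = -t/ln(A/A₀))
A/A₀ = 6.2/17.5 = 0.3543; ln(A/A₀) = -1.038
τ = −t/ln(A/A₀) = −5.2/-1.038 = 5.011 s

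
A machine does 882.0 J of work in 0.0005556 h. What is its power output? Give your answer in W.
P = W/t = 882 J / 2 s = 441 W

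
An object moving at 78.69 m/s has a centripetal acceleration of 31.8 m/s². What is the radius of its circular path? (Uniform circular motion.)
r = v²/a_c = 78.69²/31.8 = 194.72 m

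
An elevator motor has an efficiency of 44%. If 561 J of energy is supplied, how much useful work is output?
W_out = η × W_in = 0.44 × 561 = 246.84 J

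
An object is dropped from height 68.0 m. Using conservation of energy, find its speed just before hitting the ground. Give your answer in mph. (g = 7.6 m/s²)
mgh = ½mv² → v = √(2gh) = √(2×7.6×68) = 32.15 m/s = 71.92 mph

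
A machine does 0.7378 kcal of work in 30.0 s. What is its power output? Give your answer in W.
P = W/t = 3087 J / 30 s = 102.9 W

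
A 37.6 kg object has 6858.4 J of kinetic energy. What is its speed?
KE = ½mv² → v = √(2KE/m) = √(2×6858.4/37.6) = 19.1 m/s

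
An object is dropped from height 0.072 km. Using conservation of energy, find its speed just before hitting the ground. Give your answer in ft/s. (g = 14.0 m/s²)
mgh = ½mv² → v = √(2gh) = √(2×14.0×72) = 44.9 m/s = 147.3 ft/s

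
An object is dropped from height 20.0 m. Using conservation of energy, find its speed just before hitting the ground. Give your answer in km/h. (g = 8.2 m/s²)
mgh = ½mv² → v = √(2gh) = √(2×8.2×20) = 18.11 m/s = 65.2 km/h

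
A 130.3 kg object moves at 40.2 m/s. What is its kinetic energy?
KE = ½mv² = ½×130.3×40.2² = 105285.0 J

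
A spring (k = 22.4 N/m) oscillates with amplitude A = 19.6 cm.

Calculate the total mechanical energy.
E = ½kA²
E = ½kA² = ½×22.4×(0.196)² = 0.4303 J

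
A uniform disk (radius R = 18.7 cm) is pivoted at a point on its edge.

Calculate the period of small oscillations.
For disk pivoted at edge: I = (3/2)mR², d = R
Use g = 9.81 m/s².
I/m = (3/2)R² = 0.05245 m²; d = R = 0.187 m
T = 2π√((3/2)R²/(gR)) = 2π√(3R/(2g)) = 1.062 s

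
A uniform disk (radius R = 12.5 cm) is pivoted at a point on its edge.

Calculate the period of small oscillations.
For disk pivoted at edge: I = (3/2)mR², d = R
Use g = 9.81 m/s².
I/m = (3/2)R² = 0.02344 m²; d = R = 0.125 m
T = 2π√((3/2)R²/(gR)) = 2π√(3R/(2g)) = 0.8687 s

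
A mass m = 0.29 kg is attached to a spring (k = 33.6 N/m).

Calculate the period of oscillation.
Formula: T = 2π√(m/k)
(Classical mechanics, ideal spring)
T = 2π√(m/k) = 2π√(0.29/33.6) = 0.5837 s; f = 1/T = 1.713 Hz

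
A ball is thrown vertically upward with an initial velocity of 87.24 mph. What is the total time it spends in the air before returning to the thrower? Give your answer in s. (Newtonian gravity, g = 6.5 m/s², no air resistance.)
t_total = 2v₀/g (with unit conversion) = 12.0 s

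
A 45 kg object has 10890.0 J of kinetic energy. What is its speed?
KE = ½mv² → v = √(2KE/m) = √(2×10890.0/45) = 22.0 m/s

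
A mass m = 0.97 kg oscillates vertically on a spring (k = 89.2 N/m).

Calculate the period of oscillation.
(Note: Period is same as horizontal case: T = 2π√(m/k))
T = 2π√(m/k) = 2π√(0.97/89.2) = 0.6552 s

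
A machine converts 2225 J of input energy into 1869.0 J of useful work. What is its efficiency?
η = W_out/W_in = 1869.0/2225 = 0.84 = 84.0%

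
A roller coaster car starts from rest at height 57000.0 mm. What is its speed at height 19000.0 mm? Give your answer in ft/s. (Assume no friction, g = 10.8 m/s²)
mgh₁ = ½mv₂² + mgh₂ → v₂ = √(2g(h₁−h₂)) = √(2×10.8×(57−19)) = 28.65 m/s = 93.99 ft/s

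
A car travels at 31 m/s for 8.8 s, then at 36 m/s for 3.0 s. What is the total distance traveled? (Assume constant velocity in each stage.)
d₁ = v₁t₁ = 31 × 8.8 = 272.8 m
d₂ = v₂t₂ = 36 × 3.0 = 108 m
d_total = 272.8 + 108 = 380.8 m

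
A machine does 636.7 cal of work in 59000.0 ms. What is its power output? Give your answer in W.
P = W/t = 2664 J / 59 s = 45.15 W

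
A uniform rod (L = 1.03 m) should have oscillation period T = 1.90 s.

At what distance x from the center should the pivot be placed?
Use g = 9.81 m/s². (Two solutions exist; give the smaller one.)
T = 2π√((L²/12 + x²)/(gx)). Let c = T²g/(4π²) = 0.897.
x² − cx + L²/12 = 0 → x = (c − √(c² − L²/3))/2 = 0.1127 m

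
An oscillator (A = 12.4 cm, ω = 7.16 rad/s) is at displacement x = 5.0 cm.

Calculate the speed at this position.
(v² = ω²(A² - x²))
v = ω√(A² − x²) = 7.16×√(0.124² − 0.05²) = 0.8125 m/s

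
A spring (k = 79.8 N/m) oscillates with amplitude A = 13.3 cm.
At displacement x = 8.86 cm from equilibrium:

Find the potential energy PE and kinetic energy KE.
E_total = ½kA² = ½×79.8×(0.133)² = 0.7058 J
PE = ½kx² = ½×79.8×(0.0886)² = 0.3132 J
KE = E_total − PE = 0.3926 J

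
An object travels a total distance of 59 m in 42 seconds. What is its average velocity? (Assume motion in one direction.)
v_avg = Δd / Δt = 59 / 42 = 1.4 m/s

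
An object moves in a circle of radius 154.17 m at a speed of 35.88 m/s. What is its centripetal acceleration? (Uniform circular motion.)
a_c = v²/r = 35.88²/154.17 = 1287.37/154.17 = 8.35 m/s²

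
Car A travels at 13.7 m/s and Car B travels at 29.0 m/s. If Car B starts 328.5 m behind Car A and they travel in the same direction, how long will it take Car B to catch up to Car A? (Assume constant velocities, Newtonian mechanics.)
Relative speed: v_rel = 29.0 - 13.7 = 15.3 m/s
Time to catch: t = d₀/v_rel = 328.5/15.3 = 21.47 s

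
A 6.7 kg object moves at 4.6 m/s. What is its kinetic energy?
KE = ½mv² = ½×6.7×4.6² = 70.886 J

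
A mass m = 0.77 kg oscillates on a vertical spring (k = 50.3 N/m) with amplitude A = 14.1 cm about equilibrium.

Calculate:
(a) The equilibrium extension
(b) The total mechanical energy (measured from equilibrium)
x_eq = mg/k = 0.77×9.81/50.3 = 0.1502 m = 15.02 cm
E = ½kA² = ½×50.3×(0.141)² = 0.5 J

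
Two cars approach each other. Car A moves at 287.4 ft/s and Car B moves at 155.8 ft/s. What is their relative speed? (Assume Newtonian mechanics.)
v_rel = v_A + v_B = 287.4 + 155.8 = 443.2 ft/s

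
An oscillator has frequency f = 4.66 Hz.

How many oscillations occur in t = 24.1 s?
n = f×t = 4.66×24.1 = 112.3 oscillations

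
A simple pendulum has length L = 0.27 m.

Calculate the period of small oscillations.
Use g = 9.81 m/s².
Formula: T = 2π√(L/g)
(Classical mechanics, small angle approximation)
T = 2π√(L/g) = 2π√(0.27/9.81) = 1.042 s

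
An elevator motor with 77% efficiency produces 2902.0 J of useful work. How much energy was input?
W_in = W_out/η = 2902.0/0.77 = 3768.8 J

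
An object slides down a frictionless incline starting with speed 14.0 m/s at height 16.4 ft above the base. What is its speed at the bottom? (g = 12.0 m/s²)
½mv₀² + mgh = ½mv² → v = √(v₀² + 2gh) = √(14² + 2×12.0×4.999) = 17.78 m/s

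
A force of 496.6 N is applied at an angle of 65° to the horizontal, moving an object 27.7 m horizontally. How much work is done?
W = Fd cosθ = 496.6×27.7×cos(65°) = 5813.5 J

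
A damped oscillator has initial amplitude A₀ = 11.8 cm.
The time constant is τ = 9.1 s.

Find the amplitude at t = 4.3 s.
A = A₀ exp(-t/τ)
A = A₀ exp(−t/τ) = 11.8×exp(−4.3/9.1) = 7.356 cm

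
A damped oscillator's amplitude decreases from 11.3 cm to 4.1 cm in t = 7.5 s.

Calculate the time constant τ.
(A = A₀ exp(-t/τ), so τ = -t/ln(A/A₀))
A/A₀ = 4.1/11.3 = 0.3628; ln(A/A₀) = -1.014
τ = −t/ln(A/A₀) = −7.5/-1.014 = 7.398 s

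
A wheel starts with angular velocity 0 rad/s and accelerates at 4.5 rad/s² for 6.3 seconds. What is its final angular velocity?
ω = ω₀ + αt = 0 + 4.5 × 6.3 = 28.35 rad/s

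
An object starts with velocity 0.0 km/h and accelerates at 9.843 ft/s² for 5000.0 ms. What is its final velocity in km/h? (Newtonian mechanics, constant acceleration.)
v = v₀ + at (with unit conversion) = 54.0 km/h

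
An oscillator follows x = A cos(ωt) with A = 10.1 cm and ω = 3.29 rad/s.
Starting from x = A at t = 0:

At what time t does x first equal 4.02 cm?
cos(ωt) = x/A = 4.02/10.1 = 0.398
ωt = arccos(0.398) = 1.161 rad
t = 1.161/3.29 = 0.353 s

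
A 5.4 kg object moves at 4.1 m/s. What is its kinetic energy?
KE = ½mv² = ½×5.4×4.1² = 45.387 J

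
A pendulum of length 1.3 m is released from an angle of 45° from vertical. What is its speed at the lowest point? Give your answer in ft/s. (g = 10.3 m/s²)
h = L(1 − cosθ) = 1.3×(1 − cos45°) = 0.3808 m
v = √(2gh) = √(2×10.3×0.3808) = 2.801 m/s = 9.189 ft/s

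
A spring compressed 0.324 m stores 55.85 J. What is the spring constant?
PE = ½kx² → k = 2PE/x² = 2×55.85/0.324² = 1064.0 N/m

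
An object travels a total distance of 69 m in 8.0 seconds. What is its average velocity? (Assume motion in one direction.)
v_avg = Δd / Δt = 69 / 8.0 = 8.62 m/s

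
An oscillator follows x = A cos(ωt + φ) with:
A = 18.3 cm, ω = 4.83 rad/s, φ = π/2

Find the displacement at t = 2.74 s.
x = A cos(ωt + φ) = 18.3×cos(4.83×2.74 + π/2) = -11.33 cm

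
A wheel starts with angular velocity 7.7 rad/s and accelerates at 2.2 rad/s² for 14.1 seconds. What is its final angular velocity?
ω = ω₀ + αt = 7.7 + 2.2 × 14.1 = 38.72 rad/s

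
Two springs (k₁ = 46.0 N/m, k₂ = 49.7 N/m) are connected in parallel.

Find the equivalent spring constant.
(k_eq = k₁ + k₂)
k_eq = k₁ + k₂ = 46.0 + 49.7 = 95.7 N/m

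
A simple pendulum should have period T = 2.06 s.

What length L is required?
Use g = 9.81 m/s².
T = 2π√(L/g) → L = g(T/2π)² = 9.81×(2.06/2π)² = 1.054 m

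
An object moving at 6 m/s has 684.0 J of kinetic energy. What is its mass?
KE = ½mv² → m = 2KE/v² = 2×684.0/6² = 38.0 kg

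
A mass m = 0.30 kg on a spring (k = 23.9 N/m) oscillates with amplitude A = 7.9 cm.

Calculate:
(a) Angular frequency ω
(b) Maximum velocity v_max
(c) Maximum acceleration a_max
ω = √(k/m) = √(23.9/0.3) = 8.926 rad/s
v_max = ωA = 8.926×0.079 = 0.7051 m/s
a_max = ω²A = 8.926²×0.079 = 6.294 m/s²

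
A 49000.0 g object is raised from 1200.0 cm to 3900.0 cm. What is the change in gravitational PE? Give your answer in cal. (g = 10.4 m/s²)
ΔPE = mg(h₂ − h₁) = 49 kg × 10.4 m/s² × (39 − 12) m = 1.376e+04 J = 3289.0 cal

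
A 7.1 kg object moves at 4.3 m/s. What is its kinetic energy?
KE = ½mv² = ½×7.1×4.3² = 65.6395 J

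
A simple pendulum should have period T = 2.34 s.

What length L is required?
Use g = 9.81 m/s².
T = 2π√(L/g) → L = g(T/2π)² = 9.81×(2.34/2π)² = 1.361 m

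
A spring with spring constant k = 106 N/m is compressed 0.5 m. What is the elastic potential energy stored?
PE = ½kx² = ½×106×0.5² = 13.25 J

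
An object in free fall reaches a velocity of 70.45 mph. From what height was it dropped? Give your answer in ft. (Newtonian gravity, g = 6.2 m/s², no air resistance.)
h = v²/(2g) (with unit conversion) = 262.4 ft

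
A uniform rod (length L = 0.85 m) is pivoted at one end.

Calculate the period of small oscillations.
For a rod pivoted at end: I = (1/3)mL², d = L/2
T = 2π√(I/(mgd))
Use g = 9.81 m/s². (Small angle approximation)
I/m = (1/3)L² = 0.2408 m²; d = L/2 = 0.425 m
T = 2π√(I/(mgd)) = 2π√(0.2408/(9.81×0.425)) = 1.51 s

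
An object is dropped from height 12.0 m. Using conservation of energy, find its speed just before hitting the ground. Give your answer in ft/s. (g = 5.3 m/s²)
mgh = ½mv² → v = √(2gh) = √(2×5.3×12) = 11.28 m/s = 37.0 ft/s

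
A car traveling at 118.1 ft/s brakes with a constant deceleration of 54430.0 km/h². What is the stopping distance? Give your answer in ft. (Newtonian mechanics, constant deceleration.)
d = v₀² / (2a) (with unit conversion) = 506.1 ft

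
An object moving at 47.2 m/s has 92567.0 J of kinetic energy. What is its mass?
KE = ½mv² → m = 2KE/v² = 2×92567.0/47.2² = 83.1 kg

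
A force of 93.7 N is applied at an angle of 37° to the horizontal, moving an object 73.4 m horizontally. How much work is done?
W = Fd cosθ = 93.7×73.4×cos(37°) = 5492.7 J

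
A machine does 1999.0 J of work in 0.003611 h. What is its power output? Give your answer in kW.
P = W/t = 1999 J / 13 s = 153.8 W = 0.1538 kW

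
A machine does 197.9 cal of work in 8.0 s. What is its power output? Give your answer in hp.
P = W/t = 828 J / 8 s = 103.5 W = 0.1388 hp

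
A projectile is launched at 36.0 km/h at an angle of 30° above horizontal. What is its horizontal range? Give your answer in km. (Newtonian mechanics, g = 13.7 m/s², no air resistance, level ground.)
R = v₀² sin(2θ) / g (with unit conversion) = 0.006321 km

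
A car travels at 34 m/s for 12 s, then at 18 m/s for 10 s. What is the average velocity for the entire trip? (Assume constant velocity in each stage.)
d₁ = v₁t₁ = 34 × 12 = 408 m
d₂ = v₂t₂ = 18 × 10 = 180 m
d_total = 588 m, t_total = 22 s
v_avg = d_total/t_total = 588/22 = 26.73 m/s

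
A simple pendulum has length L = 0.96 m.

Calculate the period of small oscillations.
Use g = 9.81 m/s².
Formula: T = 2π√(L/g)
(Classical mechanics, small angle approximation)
T = 2π√(L/g) = 2π√(0.96/9.81) = 1.966 s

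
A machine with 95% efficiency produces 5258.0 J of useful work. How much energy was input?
W_in = W_out/η = 5258.0/0.95 = 5534.7 J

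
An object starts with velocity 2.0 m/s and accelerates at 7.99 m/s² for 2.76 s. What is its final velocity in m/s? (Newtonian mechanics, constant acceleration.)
v = v₀ + at = 24.05 m/s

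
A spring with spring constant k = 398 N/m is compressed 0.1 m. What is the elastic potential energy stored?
PE = ½kx² = ½×398×0.1² = 1.99 J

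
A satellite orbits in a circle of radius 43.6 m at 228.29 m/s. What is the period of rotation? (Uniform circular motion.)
T = 2πr/v = 2π×43.6/228.29 = 1.2 s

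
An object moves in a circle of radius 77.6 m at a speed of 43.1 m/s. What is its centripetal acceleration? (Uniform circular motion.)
a_c = v²/r = 43.1²/77.6 = 1857.61/77.6 = 23.94 m/s²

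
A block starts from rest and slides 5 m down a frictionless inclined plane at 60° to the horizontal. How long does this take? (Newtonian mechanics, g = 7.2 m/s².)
a = g sin(θ) = 7.2 × sin(60°) = 6.24 m/s²
t = √(2d/a) = √(2 × 5 / 6.24) = 1.27 s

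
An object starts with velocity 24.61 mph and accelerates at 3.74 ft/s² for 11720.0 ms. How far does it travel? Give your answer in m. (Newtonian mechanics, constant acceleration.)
d = v₀t + ½at² (with unit conversion) = 207.2 m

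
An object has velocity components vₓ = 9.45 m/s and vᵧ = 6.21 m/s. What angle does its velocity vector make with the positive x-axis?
θ = arctan(vᵧ/vₓ) = arctan(6.21/9.45) = 33.31°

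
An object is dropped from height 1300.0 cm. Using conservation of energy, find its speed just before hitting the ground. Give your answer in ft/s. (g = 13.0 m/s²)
mgh = ½mv² → v = √(2gh) = √(2×13.0×13) = 18.38 m/s = 60.32 ft/s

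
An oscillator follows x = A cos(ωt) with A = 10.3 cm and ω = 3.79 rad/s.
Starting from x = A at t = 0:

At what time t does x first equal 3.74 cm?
cos(ωt) = x/A = 3.74/10.3 = 0.3631
ωt = arccos(0.3631) = 1.199 rad
t = 1.199/3.79 = 0.3164 s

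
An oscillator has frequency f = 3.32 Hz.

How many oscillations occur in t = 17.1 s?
n = f×t = 3.32×17.1 = 56.77 oscillations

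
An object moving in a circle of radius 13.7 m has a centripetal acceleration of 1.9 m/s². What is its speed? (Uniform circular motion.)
v = √(a_c × r) = √(1.9 × 13.7) = 5.1 m/s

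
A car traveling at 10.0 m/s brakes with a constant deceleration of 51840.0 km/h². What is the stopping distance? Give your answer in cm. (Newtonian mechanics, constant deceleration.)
d = v₀² / (2a) (with unit conversion) = 1250.0 cm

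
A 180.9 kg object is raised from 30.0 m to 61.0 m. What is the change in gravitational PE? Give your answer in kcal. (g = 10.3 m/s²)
ΔPE = mg(h₂ − h₁) = 180.9 kg × 10.3 m/s² × (61 − 30) m = 5.776e+04 J = 13.81 kcal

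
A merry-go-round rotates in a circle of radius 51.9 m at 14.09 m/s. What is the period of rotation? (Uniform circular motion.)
T = 2πr/v = 2π×51.9/14.09 = 23.14 s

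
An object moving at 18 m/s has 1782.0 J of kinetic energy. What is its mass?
KE = ½mv² → m = 2KE/v² = 2×1782.0/18² = 11.0 kg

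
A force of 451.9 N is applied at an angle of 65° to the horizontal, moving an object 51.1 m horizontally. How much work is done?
W = Fd cosθ = 451.9×51.1×cos(65°) = 9759.1 J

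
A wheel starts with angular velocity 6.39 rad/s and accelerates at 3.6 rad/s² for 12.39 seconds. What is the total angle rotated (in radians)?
θ = ω₀t + ½αt² = 6.39×12.39 + ½×3.6×12.39² = 355.49 rad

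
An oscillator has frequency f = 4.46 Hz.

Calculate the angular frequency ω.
ω = 2πf = 2π×4.46 = 28.02 rad/s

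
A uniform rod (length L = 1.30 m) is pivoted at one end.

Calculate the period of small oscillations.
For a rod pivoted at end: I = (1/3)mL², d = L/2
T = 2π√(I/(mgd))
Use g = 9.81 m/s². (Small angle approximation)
I/m = (1/3)L² = 0.5633 m²; d = L/2 = 0.65 m
T = 2π√(I/(mgd)) = 2π√(0.5633/(9.81×0.65)) = 1.868 s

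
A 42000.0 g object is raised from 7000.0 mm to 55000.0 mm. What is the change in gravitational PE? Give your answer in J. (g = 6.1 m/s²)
ΔPE = mg(h₂ − h₁) = 42 kg × 6.1 m/s² × (55 − 7) m = 1.23e+04 J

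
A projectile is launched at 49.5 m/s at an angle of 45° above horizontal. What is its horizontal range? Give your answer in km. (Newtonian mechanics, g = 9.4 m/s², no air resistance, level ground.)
R = v₀² sin(2θ) / g (with unit conversion) = 0.2607 km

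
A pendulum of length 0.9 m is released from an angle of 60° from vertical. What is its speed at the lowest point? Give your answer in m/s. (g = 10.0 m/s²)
h = L(1 − cosθ) = 0.9×(1 − cos60°) = 0.45 m
v = √(2gh) = √(2×10.0×0.45) = 3 m/s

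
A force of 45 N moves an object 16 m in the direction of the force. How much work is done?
W = Fd = 45×16 = 720.0 J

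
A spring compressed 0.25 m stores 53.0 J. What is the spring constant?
PE = ½kx² → k = 2PE/x² = 2×53.0/0.25² = 1696.0 N/m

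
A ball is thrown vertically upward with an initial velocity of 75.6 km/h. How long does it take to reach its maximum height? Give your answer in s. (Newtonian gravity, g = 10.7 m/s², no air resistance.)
t_up = v₀/g (with unit conversion) = 1.963 s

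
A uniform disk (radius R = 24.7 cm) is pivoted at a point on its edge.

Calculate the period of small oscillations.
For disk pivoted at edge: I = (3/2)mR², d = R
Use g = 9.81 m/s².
I/m = (3/2)R² = 0.09151 m²; d = R = 0.247 m
T = 2π√((3/2)R²/(gR)) = 2π√(3R/(2g)) = 1.221 s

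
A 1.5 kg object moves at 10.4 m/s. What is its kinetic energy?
KE = ½mv² = ½×1.5×10.4² = 81.12 J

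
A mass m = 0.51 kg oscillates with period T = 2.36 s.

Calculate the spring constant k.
T = 2π√(m/k) → k = m(2π/T)² = 0.51×(2π/2.36)² = 3.615 N/m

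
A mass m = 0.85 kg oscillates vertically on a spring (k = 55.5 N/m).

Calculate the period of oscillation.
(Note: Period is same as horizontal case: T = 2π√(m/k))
T = 2π√(m/k) = 2π√(0.85/55.5) = 0.7776 s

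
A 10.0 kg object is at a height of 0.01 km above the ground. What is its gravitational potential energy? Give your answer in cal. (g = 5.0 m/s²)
PE = mgh = 10 kg × 5.0 m/s² × 10 m = 500 J = 119.5 cal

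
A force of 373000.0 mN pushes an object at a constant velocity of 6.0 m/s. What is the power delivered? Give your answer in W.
P = Fv = 373 N × 6 m/s = 2238 W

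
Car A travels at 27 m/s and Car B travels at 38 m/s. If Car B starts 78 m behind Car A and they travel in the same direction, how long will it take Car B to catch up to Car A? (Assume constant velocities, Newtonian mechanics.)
Relative speed: v_rel = 38 - 27 = 11 m/s
Time to catch: t = d₀/v_rel = 78/11 = 7.09 s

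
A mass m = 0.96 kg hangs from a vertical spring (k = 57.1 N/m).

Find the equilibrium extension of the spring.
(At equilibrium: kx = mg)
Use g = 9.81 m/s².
x_eq = mg/k = 0.96×9.81/57.1 = 0.1649 m = 16.49 cm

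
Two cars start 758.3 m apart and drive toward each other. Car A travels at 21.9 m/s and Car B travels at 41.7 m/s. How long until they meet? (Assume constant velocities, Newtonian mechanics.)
Combined speed: v_combined = 21.9 + 41.7 = 63.6 m/s
Time to meet: t = d/63.6 = 758.3/63.6 = 11.92 s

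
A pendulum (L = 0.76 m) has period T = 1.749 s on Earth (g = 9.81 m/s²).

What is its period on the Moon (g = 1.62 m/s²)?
T = 2π√(L/g), so T_moon/T_earth = √(g_earth/g_moon)
T_moon = 2π√(0.76/1.62) = 4.304 s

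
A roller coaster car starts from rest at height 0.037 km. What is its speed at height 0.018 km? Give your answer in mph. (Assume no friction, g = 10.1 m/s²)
mgh₁ = ½mv₂² + mgh₂ → v₂ = √(2g(h₁−h₂)) = √(2×10.1×(37−18)) = 19.59 m/s = 43.82 mph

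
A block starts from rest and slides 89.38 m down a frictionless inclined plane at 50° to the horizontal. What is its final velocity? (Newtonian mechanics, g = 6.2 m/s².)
a = g sin(θ) = 6.2 × sin(50°) = 4.75 m/s²
v = √(2ad) = √(2 × 4.75 × 89.38) = 29.14 m/s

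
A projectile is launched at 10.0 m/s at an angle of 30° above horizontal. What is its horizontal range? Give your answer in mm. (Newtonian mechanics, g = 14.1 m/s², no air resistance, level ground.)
R = v₀² sin(2θ) / g (with unit conversion) = 6142.0 mm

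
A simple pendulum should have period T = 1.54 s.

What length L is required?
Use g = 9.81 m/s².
T = 2π√(L/g) → L = g(T/2π)² = 9.81×(1.54/2π)² = 0.5893 m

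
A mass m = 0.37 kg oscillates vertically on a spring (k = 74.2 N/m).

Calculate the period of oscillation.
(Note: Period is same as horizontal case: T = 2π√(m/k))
T = 2π√(m/k) = 2π√(0.37/74.2) = 0.4437 s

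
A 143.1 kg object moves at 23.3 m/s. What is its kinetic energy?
KE = ½mv² = ½×143.1×23.3² = 38843.78 J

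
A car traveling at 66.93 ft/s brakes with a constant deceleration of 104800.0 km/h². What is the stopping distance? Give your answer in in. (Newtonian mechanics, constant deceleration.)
d = v₀² / (2a) (with unit conversion) = 1013.0 in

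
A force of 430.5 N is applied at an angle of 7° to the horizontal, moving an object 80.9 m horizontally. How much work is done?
W = Fd cosθ = 430.5×80.9×cos(7°) = 34568.0 J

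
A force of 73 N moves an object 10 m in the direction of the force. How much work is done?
W = Fd = 73×10 = 730.0 J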